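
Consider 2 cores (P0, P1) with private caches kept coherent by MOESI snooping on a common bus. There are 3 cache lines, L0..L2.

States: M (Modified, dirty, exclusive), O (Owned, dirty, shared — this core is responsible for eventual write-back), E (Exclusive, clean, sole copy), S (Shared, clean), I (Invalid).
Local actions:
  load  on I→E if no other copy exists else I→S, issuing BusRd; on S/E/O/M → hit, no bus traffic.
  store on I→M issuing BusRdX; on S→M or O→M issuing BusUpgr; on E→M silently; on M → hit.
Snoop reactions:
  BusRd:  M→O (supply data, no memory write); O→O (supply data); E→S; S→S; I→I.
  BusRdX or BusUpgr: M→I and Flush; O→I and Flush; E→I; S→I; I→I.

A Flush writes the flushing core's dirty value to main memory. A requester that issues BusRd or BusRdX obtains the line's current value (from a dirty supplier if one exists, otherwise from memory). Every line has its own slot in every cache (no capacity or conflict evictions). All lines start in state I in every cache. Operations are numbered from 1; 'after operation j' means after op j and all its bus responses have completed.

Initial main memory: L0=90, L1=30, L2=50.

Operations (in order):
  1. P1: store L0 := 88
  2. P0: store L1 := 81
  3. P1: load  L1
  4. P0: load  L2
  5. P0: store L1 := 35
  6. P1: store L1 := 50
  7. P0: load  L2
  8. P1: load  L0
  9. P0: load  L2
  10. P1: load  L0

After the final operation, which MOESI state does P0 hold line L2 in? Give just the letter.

1. P1: store L0 := 88  bus=[BusRdX]  L0: P0=I P1=M  mem[L0]=90
2. P0: store L1 := 81  bus=[BusRdX]  L1: P0=M P1=I  mem[L1]=30
3. P1: load  L1  bus=[BusRd]  L1: P0=O P1=S  mem[L1]=30
4. P0: load  L2  bus=[BusRd]  L2: P0=E P1=I  mem[L2]=50
5. P0: store L1 := 35  bus=[BusUpgr]  L1: P0=M P1=I  mem[L1]=30
6. P1: store L1 := 50  bus=[BusRdX,Flush]  L1: P0=I P1=M  mem[L1]=35
7. P0: load  L2  bus=[-]  L2: P0=E P1=I  mem[L2]=50
8. P1: load  L0  bus=[-]  L0: P0=I P1=M  mem[L0]=90
9. P0: load  L2  bus=[-]  L2: P0=E P1=I  mem[L2]=50
10. P1: load  L0  bus=[-]  L0: P0=I P1=M  mem[L0]=90

state = E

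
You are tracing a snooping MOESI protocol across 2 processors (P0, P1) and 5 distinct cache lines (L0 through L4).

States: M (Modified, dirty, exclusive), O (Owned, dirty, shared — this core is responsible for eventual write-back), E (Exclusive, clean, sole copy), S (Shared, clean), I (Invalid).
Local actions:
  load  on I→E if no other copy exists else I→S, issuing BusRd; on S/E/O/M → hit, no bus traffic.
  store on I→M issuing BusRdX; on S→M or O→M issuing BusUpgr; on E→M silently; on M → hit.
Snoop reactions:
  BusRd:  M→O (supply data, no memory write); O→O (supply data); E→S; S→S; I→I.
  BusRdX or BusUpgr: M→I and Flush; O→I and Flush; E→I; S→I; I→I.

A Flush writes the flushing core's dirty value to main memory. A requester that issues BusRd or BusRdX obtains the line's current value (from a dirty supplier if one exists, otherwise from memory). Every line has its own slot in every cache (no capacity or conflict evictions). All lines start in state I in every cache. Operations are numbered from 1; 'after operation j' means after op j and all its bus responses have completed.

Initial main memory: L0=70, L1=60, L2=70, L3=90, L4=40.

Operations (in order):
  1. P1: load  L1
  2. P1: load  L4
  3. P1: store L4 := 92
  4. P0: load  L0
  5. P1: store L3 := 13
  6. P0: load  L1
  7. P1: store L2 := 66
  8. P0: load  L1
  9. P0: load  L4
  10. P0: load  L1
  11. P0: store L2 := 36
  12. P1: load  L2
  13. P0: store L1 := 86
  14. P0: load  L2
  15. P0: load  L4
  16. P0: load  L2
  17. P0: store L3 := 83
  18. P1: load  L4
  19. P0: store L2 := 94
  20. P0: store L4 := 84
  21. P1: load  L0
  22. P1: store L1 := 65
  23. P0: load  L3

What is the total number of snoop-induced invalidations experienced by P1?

invalidations = 5

step 1: P1: load  L1  ⟶  IE  (L1)  txn=BusRd  M[L1]=60
step 2: P1: load  L4  ⟶  IE  (L4)  txn=BusRd  M[L4]=40
step 3: P1: store L4 := 92  ⟶  IM  (L4)  txn=∅  M[L4]=40
step 4: P0: load  L0  ⟶  EI  (L0)  txn=BusRd  M[L0]=70
step 5: P1: store L3 := 13  ⟶  IM  (L3)  txn=BusRdX  M[L3]=90
step 6: P0: load  L1  ⟶  SS  (L1)  txn=BusRd  M[L1]=60
step 7: P1: store L2 := 66  ⟶  IM  (L2)  txn=BusRdX  M[L2]=70
step 8: P0: load  L1  ⟶  SS  (L1)  txn=∅  M[L1]=60
step 9: P0: load  L4  ⟶  SO  (L4)  txn=BusRd  M[L4]=40
step 10: P0: load  L1  ⟶  SS  (L1)  txn=∅  M[L1]=60
step 11: P0: store L2 := 36  ⟶  MI  (L2)  txn=BusRdX+Flush  M[L2]=66
step 12: P1: load  L2  ⟶  OS  (L2)  txn=BusRd  M[L2]=66
step 13: P0: store L1 := 86  ⟶  MI  (L1)  txn=BusUpgr  M[L1]=60
step 14: P0: load  L2  ⟶  OS  (L2)  txn=∅  M[L2]=66
step 15: P0: load  L4  ⟶  SO  (L4)  txn=∅  M[L4]=40
step 16: P0: load  L2  ⟶  OS  (L2)  txn=∅  M[L2]=66
step 17: P0: store L3 := 83  ⟶  MI  (L3)  txn=BusRdX+Flush  M[L3]=13
step 18: P1: load  L4  ⟶  SO  (L4)  txn=∅  M[L4]=40
step 19: P0: store L2 := 94  ⟶  MI  (L2)  txn=BusUpgr  M[L2]=66
step 20: P0: store L4 := 84  ⟶  MI  (L4)  txn=BusUpgr+Flush  M[L4]=92
step 21: P1: load  L0  ⟶  SS  (L0)  txn=BusRd  M[L0]=70
step 22: P1: store L1 := 65  ⟶  IM  (L1)  txn=BusRdX+Flush  M[L1]=86
step 23: P0: load  L3  ⟶  MI  (L3)  txn=∅  M[L3]=13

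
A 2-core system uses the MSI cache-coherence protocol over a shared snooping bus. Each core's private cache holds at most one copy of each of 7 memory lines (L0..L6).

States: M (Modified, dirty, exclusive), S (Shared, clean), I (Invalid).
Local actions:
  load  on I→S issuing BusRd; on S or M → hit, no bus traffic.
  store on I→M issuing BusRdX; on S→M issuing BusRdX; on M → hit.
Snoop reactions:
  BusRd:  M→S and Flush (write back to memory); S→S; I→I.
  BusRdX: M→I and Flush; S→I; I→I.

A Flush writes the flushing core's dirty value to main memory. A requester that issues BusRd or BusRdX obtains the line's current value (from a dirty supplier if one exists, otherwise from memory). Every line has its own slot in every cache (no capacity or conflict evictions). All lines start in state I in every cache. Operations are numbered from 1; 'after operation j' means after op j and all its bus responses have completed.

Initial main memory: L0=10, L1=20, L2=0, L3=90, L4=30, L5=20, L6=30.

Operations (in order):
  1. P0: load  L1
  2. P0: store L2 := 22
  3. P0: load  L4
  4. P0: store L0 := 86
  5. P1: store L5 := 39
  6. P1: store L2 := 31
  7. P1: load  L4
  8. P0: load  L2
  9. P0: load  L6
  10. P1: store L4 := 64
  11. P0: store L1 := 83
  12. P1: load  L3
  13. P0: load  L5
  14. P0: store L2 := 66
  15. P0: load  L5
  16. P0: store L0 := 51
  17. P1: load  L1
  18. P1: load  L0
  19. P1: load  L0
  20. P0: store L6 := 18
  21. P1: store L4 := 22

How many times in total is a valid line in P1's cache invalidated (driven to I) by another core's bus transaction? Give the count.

invalidations = 1

[1] P0: load  L1 | P0:S(20), P1:I | bus: BusRd
[2] P0: store L2 := 22 | P0:M(22), P1:I | bus: BusRdX
[3] P0: load  L4 | P0:S(30), P1:I | bus: BusRd
[4] P0: store L0 := 86 | P0:M(86), P1:I | bus: BusRdX
[5] P1: store L5 := 39 | P0:I, P1:M(39) | bus: BusRdX
[6] P1: store L2 := 31 | P0:I, P1:M(31) | bus: BusRdX,Flush
[7] P1: load  L4 | P0:S(30), P1:S(30) | bus: BusRd
[8] P0: load  L2 | P0:S(31), P1:S(31) | bus: BusRd,Flush
[9] P0: load  L6 | P0:S(30), P1:I | bus: BusRd
[10] P1: store L4 := 64 | P0:I, P1:M(64) | bus: BusRdX
[11] P0: store L1 := 83 | P0:M(83), P1:I | bus: BusRdX
[12] P1: load  L3 | P0:I, P1:S(90) | bus: BusRd
[13] P0: load  L5 | P0:S(39), P1:S(39) | bus: BusRd,Flush
[14] P0: store L2 := 66 | P0:M(66), P1:I | bus: BusRdX
[15] P0: load  L5 | P0:S(39), P1:S(39) | bus: none
[16] P0: store L0 := 51 | P0:M(51), P1:I | bus: none
[17] P1: load  L1 | P0:S(83), P1:S(83) | bus: BusRd,Flush
[18] P1: load  L0 | P0:S(51), P1:S(51) | bus: BusRd,Flush
[19] P1: load  L0 | P0:S(51), P1:S(51) | bus: none
[20] P0: store L6 := 18 | P0:M(18), P1:I | bus: BusRdX
[21] P1: store L4 := 22 | P0:I, P1:M(22) | bus: none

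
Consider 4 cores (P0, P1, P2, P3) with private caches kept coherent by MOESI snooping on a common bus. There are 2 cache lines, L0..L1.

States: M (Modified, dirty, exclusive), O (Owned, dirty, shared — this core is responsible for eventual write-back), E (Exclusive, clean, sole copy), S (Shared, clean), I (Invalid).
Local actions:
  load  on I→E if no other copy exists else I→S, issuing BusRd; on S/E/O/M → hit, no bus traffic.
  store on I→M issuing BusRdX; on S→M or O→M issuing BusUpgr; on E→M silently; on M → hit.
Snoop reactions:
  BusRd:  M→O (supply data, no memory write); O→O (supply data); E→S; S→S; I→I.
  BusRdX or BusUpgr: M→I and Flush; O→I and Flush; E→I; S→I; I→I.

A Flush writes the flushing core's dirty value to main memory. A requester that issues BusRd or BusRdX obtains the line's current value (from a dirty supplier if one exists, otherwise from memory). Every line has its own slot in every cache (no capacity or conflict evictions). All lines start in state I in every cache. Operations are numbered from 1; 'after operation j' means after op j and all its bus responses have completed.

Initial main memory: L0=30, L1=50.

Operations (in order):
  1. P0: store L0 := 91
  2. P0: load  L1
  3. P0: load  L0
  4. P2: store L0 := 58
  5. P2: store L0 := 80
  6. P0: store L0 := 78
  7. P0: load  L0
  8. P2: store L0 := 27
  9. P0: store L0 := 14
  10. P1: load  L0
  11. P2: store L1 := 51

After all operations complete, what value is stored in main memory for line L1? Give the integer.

memory[L1] = 50

1. P0: store L0 := 91  bus=[BusRdX]  L0: P0=M P1=I P2=I P3=I  mem[L0]=30
2. P0: load  L1  bus=[BusRd]  L1: P0=E P1=I P2=I P3=I  mem[L1]=50
3. P0: load  L0  bus=[-]  L0: P0=M P1=I P2=I P3=I  mem[L0]=30
4. P2: store L0 := 58  bus=[BusRdX,Flush]  L0: P0=I P1=I P2=M P3=I  mem[L0]=91
5. P2: store L0 := 80  bus=[-]  L0: P0=I P1=I P2=M P3=I  mem[L0]=91
6. P0: store L0 := 78  bus=[BusRdX,Flush]  L0: P0=M P1=I P2=I P3=I  mem[L0]=80
7. P0: load  L0  bus=[-]  L0: P0=M P1=I P2=I P3=I  mem[L0]=80
8. P2: store L0 := 27  bus=[BusRdX,Flush]  L0: P0=I P1=I P2=M P3=I  mem[L0]=78
9. P0: store L0 := 14  bus=[BusRdX,Flush]  L0: P0=M P1=I P2=I P3=I  mem[L0]=27
10. P1: load  L0  bus=[BusRd]  L0: P0=O P1=S P2=I P3=I  mem[L0]=27
11. P2: store L1 := 51  bus=[BusRdX]  L1: P0=I P1=I P2=M P3=I  mem[L1]=50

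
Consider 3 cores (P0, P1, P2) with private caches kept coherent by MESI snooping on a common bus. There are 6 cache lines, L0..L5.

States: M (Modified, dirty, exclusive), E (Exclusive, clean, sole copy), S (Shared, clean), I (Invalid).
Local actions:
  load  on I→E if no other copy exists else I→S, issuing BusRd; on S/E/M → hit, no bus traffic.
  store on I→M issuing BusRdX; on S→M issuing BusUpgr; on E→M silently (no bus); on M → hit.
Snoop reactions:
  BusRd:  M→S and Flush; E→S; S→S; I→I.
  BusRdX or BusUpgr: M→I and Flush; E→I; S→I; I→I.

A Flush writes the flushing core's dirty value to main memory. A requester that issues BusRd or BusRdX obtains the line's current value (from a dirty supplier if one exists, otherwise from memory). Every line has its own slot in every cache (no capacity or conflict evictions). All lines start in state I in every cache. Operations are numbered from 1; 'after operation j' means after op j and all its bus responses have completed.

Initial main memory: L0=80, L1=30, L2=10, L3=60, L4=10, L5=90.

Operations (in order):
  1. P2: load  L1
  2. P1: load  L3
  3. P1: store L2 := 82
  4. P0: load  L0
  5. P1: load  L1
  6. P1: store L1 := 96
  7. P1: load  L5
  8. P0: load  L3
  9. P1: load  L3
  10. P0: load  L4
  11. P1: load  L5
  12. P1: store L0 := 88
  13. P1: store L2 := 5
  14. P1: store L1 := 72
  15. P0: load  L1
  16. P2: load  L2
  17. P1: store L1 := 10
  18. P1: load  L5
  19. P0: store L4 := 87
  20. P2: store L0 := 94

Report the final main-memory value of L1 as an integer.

memory[L1] = 72

1. P2: load  L1  bus=[BusRd]  L1: P0=I P1=I P2=E  mem[L1]=30
2. P1: load  L3  bus=[BusRd]  L3: P0=I P1=E P2=I  mem[L3]=60
3. P1: store L2 := 82  bus=[BusRdX]  L2: P0=I P1=M P2=I  mem[L2]=10
4. P0: load  L0  bus=[BusRd]  L0: P0=E P1=I P2=I  mem[L0]=80
5. P1: load  L1  bus=[BusRd]  L1: P0=I P1=S P2=S  mem[L1]=30
6. P1: store L1 := 96  bus=[BusUpgr]  L1: P0=I P1=M P2=I  mem[L1]=30
7. P1: load  L5  bus=[BusRd]  L5: P0=I P1=E P2=I  mem[L5]=90
8. P0: load  L3  bus=[BusRd]  L3: P0=S P1=S P2=I  mem[L3]=60
9. P1: load  L3  bus=[-]  L3: P0=S P1=S P2=I  mem[L3]=60
10. P0: load  L4  bus=[BusRd]  L4: P0=E P1=I P2=I  mem[L4]=10
11. P1: load  L5  bus=[-]  L5: P0=I P1=E P2=I  mem[L5]=90
12. P1: store L0 := 88  bus=[BusRdX]  L0: P0=I P1=M P2=I  mem[L0]=80
13. P1: store L2 := 5  bus=[-]  L2: P0=I P1=M P2=I  mem[L2]=10
14. P1: store L1 := 72  bus=[-]  L1: P0=I P1=M P2=I  mem[L1]=30
15. P0: load  L1  bus=[BusRd,Flush]  L1: P0=S P1=S P2=I  mem[L1]=72
16. P2: load  L2  bus=[BusRd,Flush]  L2: P0=I P1=S P2=S  mem[L2]=5
17. P1: store L1 := 10  bus=[BusUpgr]  L1: P0=I P1=M P2=I  mem[L1]=72
18. P1: load  L5  bus=[-]  L5: P0=I P1=E P2=I  mem[L5]=90
19. P0: store L4 := 87  bus=[-]  L4: P0=M P1=I P2=I  mem[L4]=10
20. P2: store L0 := 94  bus=[BusRdX,Flush]  L0: P0=I P1=I P2=M  mem[L0]=88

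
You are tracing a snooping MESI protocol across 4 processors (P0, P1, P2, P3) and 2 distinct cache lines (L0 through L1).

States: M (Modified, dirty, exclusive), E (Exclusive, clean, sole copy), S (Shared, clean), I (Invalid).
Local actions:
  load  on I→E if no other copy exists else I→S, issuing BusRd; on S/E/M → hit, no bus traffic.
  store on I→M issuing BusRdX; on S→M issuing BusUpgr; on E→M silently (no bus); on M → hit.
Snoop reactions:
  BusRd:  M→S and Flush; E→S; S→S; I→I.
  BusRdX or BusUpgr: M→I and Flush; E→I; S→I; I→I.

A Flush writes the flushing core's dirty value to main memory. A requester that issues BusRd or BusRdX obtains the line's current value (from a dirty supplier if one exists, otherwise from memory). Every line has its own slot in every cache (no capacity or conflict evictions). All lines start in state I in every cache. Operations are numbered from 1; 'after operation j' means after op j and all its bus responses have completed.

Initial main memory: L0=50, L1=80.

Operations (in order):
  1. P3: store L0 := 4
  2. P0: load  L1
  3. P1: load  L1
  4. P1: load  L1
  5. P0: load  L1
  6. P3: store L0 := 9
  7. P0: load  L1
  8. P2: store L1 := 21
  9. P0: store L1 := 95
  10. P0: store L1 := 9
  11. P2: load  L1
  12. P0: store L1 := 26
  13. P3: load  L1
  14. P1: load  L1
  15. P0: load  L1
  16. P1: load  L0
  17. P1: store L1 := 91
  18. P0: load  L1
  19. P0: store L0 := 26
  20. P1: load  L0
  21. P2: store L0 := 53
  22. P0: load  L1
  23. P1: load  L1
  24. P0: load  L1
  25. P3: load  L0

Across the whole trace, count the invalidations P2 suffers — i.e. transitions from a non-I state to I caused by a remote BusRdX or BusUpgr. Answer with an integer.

  op1 P3: store L0 := 4 → I/I/I/M on L0; bus BusRdX; mem=50
  op2 P0: load  L1 → E/I/I/I on L1; bus BusRd; mem=80
  op3 P1: load  L1 → S/S/I/I on L1; bus BusRd; mem=80
  op4 P1: load  L1 → S/S/I/I on L1; bus (none); mem=80
  op5 P0: load  L1 → S/S/I/I on L1; bus (none); mem=80
  op6 P3: store L0 := 9 → I/I/I/M on L0; bus (none); mem=50
  op7 P0: load  L1 → S/S/I/I on L1; bus (none); mem=80
  op8 P2: store L1 := 21 → I/I/M/I on L1; bus BusRdX; mem=80
  op9 P0: store L1 := 95 → M/I/I/I on L1; bus BusRdX Flush; mem=21
  op10 P0: store L1 := 9 → M/I/I/I on L1; bus (none); mem=21
  op11 P2: load  L1 → S/I/S/I on L1; bus BusRd Flush; mem=9
  op12 P0: store L1 := 26 → M/I/I/I on L1; bus BusUpgr; mem=9
  op13 P3: load  L1 → S/I/I/S on L1; bus BusRd Flush; mem=26
  op14 P1: load  L1 → S/S/I/S on L1; bus BusRd; mem=26
  op15 P0: load  L1 → S/S/I/S on L1; bus (none); mem=26
  op16 P1: load  L0 → I/S/I/S on L0; bus BusRd Flush; mem=9
  op17 P1: store L1 := 91 → I/M/I/I on L1; bus BusUpgr; mem=26
  op18 P0: load  L1 → S/S/I/I on L1; bus BusRd Flush; mem=91
  op19 P0: store L0 := 26 → M/I/I/I on L0; bus BusRdX; mem=9
  op20 P1: load  L0 → S/S/I/I on L0; bus BusRd Flush; mem=26
  op21 P2: store L0 := 53 → I/I/M/I on L0; bus BusRdX; mem=26
  op22 P0: load  L1 → S/S/I/I on L1; bus (none); mem=91
  op23 P1: load  L1 → S/S/I/I on L1; bus (none); mem=91
  op24 P0: load  L1 → S/S/I/I on L1; bus (none); mem=91
  op25 P3: load  L0 → I/I/S/S on L0; bus BusRd Flush; mem=53

invalidations = 2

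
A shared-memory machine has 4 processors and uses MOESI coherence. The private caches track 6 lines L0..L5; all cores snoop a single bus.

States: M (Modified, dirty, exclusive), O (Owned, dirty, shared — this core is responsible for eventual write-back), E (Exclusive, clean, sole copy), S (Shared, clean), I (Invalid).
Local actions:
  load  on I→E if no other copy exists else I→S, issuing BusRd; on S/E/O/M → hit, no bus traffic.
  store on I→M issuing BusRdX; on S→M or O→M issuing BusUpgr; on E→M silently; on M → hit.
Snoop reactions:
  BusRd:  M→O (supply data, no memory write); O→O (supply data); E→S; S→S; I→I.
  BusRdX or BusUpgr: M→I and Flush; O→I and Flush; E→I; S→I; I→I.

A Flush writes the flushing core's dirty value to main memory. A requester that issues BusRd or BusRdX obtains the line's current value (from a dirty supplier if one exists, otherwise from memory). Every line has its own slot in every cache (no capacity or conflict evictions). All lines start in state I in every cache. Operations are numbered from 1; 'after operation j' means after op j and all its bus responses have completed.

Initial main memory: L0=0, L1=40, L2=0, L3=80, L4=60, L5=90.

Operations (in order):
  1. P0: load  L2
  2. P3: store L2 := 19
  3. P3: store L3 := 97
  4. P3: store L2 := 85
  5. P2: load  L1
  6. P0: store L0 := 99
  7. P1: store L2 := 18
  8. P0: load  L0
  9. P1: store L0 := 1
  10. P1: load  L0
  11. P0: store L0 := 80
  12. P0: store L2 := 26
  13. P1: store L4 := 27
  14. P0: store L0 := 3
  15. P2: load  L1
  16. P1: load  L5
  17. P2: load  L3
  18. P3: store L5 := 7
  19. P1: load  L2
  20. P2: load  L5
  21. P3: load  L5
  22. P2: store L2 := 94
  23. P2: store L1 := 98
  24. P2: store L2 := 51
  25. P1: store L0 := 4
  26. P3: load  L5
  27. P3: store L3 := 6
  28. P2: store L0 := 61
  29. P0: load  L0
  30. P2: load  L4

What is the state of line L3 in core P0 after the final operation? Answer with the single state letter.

1. P0: load  L2  bus=[BusRd]  L2: P0=E P1=I P2=I P3=I  mem[L2]=0
2. P3: store L2 := 19  bus=[BusRdX]  L2: P0=I P1=I P2=I P3=M  mem[L2]=0
3. P3: store L3 := 97  bus=[BusRdX]  L3: P0=I P1=I P2=I P3=M  mem[L3]=80
4. P3: store L2 := 85  bus=[-]  L2: P0=I P1=I P2=I P3=M  mem[L2]=0
5. P2: load  L1  bus=[BusRd]  L1: P0=I P1=I P2=E P3=I  mem[L1]=40
6. P0: store L0 := 99  bus=[BusRdX]  L0: P0=M P1=I P2=I P3=I  mem[L0]=0
7. P1: store L2 := 18  bus=[BusRdX,Flush]  L2: P0=I P1=M P2=I P3=I  mem[L2]=85
8. P0: load  L0  bus=[-]  L0: P0=M P1=I P2=I P3=I  mem[L0]=0
9. P1: store L0 := 1  bus=[BusRdX,Flush]  L0: P0=I P1=M P2=I P3=I  mem[L0]=99
10. P1: load  L0  bus=[-]  L0: P0=I P1=M P2=I P3=I  mem[L0]=99
11. P0: store L0 := 80  bus=[BusRdX,Flush]  L0: P0=M P1=I P2=I P3=I  mem[L0]=1
12. P0: store L2 := 26  bus=[BusRdX,Flush]  L2: P0=M P1=I P2=I P3=I  mem[L2]=18
13. P1: store L4 := 27  bus=[BusRdX]  L4: P0=I P1=M P2=I P3=I  mem[L4]=60
14. P0: store L0 := 3  bus=[-]  L0: P0=M P1=I P2=I P3=I  mem[L0]=1
15. P2: load  L1  bus=[-]  L1: P0=I P1=I P2=E P3=I  mem[L1]=40
16. P1: load  L5  bus=[BusRd]  L5: P0=I P1=E P2=I P3=I  mem[L5]=90
17. P2: load  L3  bus=[BusRd]  L3: P0=I P1=I P2=S P3=O  mem[L3]=80
18. P3: store L5 := 7  bus=[BusRdX]  L5: P0=I P1=I P2=I P3=M  mem[L5]=90
19. P1: load  L2  bus=[BusRd]  L2: P0=O P1=S P2=I P3=I  mem[L2]=18
20. P2: load  L5  bus=[BusRd]  L5: P0=I P1=I P2=S P3=O  mem[L5]=90
21. P3: load  L5  bus=[-]  L5: P0=I P1=I P2=S P3=O  mem[L5]=90
22. P2: store L2 := 94  bus=[BusRdX,Flush]  L2: P0=I P1=I P2=M P3=I  mem[L2]=26
23. P2: store L1 := 98  bus=[-]  L1: P0=I P1=I P2=M P3=I  mem[L1]=40
24. P2: store L2 := 51  bus=[-]  L2: P0=I P1=I P2=M P3=I  mem[L2]=26
25. P1: store L0 := 4  bus=[BusRdX,Flush]  L0: P0=I P1=M P2=I P3=I  mem[L0]=3
26. P3: load  L5  bus=[-]  L5: P0=I P1=I P2=S P3=O  mem[L5]=90
27. P3: store L3 := 6  bus=[BusUpgr]  L3: P0=I P1=I P2=I P3=M  mem[L3]=80
28. P2: store L0 := 61  bus=[BusRdX,Flush]  L0: P0=I P1=I P2=M P3=I  mem[L0]=4
29. P0: load  L0  bus=[BusRd]  L0: P0=S P1=I P2=O P3=I  mem[L0]=4
30. P2: load  L4  bus=[BusRd]  L4: P0=I P1=O P2=S P3=I  mem[L4]=60

state = I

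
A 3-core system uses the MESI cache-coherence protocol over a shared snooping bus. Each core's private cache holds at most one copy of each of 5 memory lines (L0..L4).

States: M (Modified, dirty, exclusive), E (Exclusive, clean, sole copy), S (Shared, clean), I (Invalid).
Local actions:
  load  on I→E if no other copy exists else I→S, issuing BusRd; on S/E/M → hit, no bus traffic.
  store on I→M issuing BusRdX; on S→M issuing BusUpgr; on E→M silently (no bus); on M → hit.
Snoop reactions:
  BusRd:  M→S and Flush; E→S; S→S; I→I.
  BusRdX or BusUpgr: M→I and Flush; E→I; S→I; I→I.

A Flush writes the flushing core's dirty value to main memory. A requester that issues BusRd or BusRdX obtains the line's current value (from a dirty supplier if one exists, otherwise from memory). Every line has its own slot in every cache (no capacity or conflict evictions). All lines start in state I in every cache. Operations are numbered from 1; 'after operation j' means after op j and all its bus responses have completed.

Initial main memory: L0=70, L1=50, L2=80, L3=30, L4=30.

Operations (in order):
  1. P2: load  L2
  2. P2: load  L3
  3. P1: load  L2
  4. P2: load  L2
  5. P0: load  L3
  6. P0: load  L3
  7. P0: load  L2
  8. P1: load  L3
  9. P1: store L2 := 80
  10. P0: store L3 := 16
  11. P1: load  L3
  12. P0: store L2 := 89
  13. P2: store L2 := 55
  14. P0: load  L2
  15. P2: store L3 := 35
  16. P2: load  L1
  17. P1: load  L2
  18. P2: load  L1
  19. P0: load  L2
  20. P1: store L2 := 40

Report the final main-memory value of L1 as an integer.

memory[L1] = 50

step 1: P2: load  L2  ⟶  IIE  (L2)  txn=BusRd  M[L2]=80
step 2: P2: load  L3  ⟶  IIE  (L3)  txn=BusRd  M[L3]=30
step 3: P1: load  L2  ⟶  ISS  (L2)  txn=BusRd  M[L2]=80
step 4: P2: load  L2  ⟶  ISS  (L2)  txn=∅  M[L2]=80
step 5: P0: load  L3  ⟶  SIS  (L3)  txn=BusRd  M[L3]=30
step 6: P0: load  L3  ⟶  SIS  (L3)  txn=∅  M[L3]=30
step 7: P0: load  L2  ⟶  SSS  (L2)  txn=BusRd  M[L2]=80
step 8: P1: load  L3  ⟶  SSS  (L3)  txn=BusRd  M[L3]=30
step 9: P1: store L2 := 80  ⟶  IMI  (L2)  txn=BusUpgr  M[L2]=80
step 10: P0: store L3 := 16  ⟶  MII  (L3)  txn=BusUpgr  M[L3]=30
step 11: P1: load  L3  ⟶  SSI  (L3)  txn=BusRd+Flush  M[L3]=16
step 12: P0: store L2 := 89  ⟶  MII  (L2)  txn=BusRdX+Flush  M[L2]=80
step 13: P2: store L2 := 55  ⟶  IIM  (L2)  txn=BusRdX+Flush  M[L2]=89
step 14: P0: load  L2  ⟶  SIS  (L2)  txn=BusRd+Flush  M[L2]=55
step 15: P2: store L3 := 35  ⟶  IIM  (L3)  txn=BusRdX  M[L3]=16
step 16: P2: load  L1  ⟶  IIE  (L1)  txn=BusRd  M[L1]=50
step 17: P1: load  L2  ⟶  SSS  (L2)  txn=BusRd  M[L2]=55
step 18: P2: load  L1  ⟶  IIE  (L1)  txn=∅  M[L1]=50
step 19: P0: load  L2  ⟶  SSS  (L2)  txn=∅  M[L2]=55
step 20: P1: store L2 := 40  ⟶  IMI  (L2)  txn=BusUpgr  M[L2]=55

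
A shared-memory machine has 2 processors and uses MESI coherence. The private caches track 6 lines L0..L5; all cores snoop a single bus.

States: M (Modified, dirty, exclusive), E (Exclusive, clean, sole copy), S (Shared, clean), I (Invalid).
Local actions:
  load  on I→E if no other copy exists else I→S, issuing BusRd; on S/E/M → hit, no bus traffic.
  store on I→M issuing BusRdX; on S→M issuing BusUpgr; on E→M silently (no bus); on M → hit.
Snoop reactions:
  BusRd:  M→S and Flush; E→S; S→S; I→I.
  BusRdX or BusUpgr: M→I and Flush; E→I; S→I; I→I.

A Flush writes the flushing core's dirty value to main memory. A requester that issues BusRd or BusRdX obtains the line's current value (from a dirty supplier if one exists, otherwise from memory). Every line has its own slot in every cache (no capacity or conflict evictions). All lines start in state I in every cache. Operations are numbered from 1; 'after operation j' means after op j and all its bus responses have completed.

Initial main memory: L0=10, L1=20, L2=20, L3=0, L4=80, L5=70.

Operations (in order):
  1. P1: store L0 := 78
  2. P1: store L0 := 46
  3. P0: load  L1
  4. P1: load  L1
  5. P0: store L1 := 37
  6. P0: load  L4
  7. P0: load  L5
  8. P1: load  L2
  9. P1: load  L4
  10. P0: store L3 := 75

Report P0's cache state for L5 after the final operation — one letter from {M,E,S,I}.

  op1 P1: store L0 := 78 → I/M on L0; bus BusRdX; mem=10
  op2 P1: store L0 := 46 → I/M on L0; bus (none); mem=10
  op3 P0: load  L1 → E/I on L1; bus BusRd; mem=20
  op4 P1: load  L1 → S/S on L1; bus BusRd; mem=20
  op5 P0: store L1 := 37 → M/I on L1; bus BusUpgr; mem=20
  op6 P0: load  L4 → E/I on L4; bus BusRd; mem=80
  op7 P0: load  L5 → E/I on L5; bus BusRd; mem=70
  op8 P1: load  L2 → I/E on L2; bus BusRd; mem=20
  op9 P1: load  L4 → S/S on L4; bus BusRd; mem=80
  op10 P0: store L3 := 75 → M/I on L3; bus BusRdX; mem=0

state = E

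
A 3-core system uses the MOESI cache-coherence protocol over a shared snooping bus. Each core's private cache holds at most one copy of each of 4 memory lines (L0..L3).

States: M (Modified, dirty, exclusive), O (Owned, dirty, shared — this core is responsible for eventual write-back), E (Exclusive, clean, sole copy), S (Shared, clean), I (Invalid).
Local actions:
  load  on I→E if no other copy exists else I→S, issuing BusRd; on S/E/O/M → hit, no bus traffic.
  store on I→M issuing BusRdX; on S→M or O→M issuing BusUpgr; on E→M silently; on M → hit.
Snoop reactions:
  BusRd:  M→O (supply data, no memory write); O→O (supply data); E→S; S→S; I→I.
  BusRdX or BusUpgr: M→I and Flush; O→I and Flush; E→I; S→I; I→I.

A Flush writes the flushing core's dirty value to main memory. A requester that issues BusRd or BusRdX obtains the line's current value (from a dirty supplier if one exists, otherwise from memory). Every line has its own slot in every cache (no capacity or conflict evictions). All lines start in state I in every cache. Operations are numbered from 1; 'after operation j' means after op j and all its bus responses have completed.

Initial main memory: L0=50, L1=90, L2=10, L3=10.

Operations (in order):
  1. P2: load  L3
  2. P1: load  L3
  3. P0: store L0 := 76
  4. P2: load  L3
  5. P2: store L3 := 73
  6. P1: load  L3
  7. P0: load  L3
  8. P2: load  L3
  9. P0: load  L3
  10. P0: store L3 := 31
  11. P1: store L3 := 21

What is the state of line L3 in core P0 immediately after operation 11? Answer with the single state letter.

[1] P2: load  L3 | P0:I, P1:I, P2:E(10) | bus: BusRd
[2] P1: load  L3 | P0:I, P1:S(10), P2:S(10) | bus: BusRd
[3] P0: store L0 := 76 | P0:M(76), P1:I, P2:I | bus: BusRdX
[4] P2: load  L3 | P0:I, P1:S(10), P2:S(10) | bus: none
[5] P2: store L3 := 73 | P0:I, P1:I, P2:M(73) | bus: BusUpgr
[6] P1: load  L3 | P0:I, P1:S(73), P2:O(73) | bus: BusRd
[7] P0: load  L3 | P0:S(73), P1:S(73), P2:O(73) | bus: BusRd
[8] P2: load  L3 | P0:S(73), P1:S(73), P2:O(73) | bus: none
[9] P0: load  L3 | P0:S(73), P1:S(73), P2:O(73) | bus: none
[10] P0: store L3 := 31 | P0:M(31), P1:I, P2:I | bus: BusUpgr,Flush
[11] P1: store L3 := 21 | P0:I, P1:M(21), P2:I | bus: BusRdX,Flush

state = I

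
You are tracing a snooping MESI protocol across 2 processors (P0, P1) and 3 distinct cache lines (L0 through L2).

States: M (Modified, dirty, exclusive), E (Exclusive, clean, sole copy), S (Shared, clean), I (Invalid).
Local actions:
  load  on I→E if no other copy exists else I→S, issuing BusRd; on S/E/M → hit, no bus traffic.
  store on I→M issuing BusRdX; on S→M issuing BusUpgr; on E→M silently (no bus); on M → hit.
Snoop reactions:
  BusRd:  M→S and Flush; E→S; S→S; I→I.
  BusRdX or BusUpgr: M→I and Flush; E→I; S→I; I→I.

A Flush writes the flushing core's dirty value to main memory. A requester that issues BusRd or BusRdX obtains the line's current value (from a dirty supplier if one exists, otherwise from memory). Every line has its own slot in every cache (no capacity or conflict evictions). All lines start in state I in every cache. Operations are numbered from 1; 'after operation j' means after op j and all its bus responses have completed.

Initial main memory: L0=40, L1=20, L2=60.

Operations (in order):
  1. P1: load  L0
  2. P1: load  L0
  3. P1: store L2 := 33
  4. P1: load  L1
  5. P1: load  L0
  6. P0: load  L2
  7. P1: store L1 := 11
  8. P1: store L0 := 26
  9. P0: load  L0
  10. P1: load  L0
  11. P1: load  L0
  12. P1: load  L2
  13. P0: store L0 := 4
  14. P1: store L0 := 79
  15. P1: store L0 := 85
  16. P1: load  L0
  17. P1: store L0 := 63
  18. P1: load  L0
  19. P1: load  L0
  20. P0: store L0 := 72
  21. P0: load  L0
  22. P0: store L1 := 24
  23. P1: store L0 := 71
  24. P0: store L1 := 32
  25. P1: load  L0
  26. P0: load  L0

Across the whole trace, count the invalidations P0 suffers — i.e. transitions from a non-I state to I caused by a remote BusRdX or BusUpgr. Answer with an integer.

step 1: P1: load  L0  ⟶  IE  (L0)  txn=BusRd  M[L0]=40
step 2: P1: load  L0  ⟶  IE  (L0)  txn=∅  M[L0]=40
step 3: P1: store L2 := 33  ⟶  IM  (L2)  txn=BusRdX  M[L2]=60
step 4: P1: load  L1  ⟶  IE  (L1)  txn=BusRd  M[L1]=20
step 5: P1: load  L0  ⟶  IE  (L0)  txn=∅  M[L0]=40
step 6: P0: load  L2  ⟶  SS  (L2)  txn=BusRd+Flush  M[L2]=33
step 7: P1: store L1 := 11  ⟶  IM  (L1)  txn=∅  M[L1]=20
step 8: P1: store L0 := 26  ⟶  IM  (L0)  txn=∅  M[L0]=40
step 9: P0: load  L0  ⟶  SS  (L0)  txn=BusRd+Flush  M[L0]=26
step 10: P1: load  L0  ⟶  SS  (L0)  txn=∅  M[L0]=26
step 11: P1: load  L0  ⟶  SS  (L0)  txn=∅  M[L0]=26
step 12: P1: load  L2  ⟶  SS  (L2)  txn=∅  M[L2]=33
step 13: P0: store L0 := 4  ⟶  MI  (L0)  txn=BusUpgr  M[L0]=26
step 14: P1: store L0 := 79  ⟶  IM  (L0)  txn=BusRdX+Flush  M[L0]=4
step 15: P1: store L0 := 85  ⟶  IM  (L0)  txn=∅  M[L0]=4
step 16: P1: load  L0  ⟶  IM  (L0)  txn=∅  M[L0]=4
step 17: P1: store L0 := 63  ⟶  IM  (L0)  txn=∅  M[L0]=4
step 18: P1: load  L0  ⟶  IM  (L0)  txn=∅  M[L0]=4
step 19: P1: load  L0  ⟶  IM  (L0)  txn=∅  M[L0]=4
step 20: P0: store L0 := 72  ⟶  MI  (L0)  txn=BusRdX+Flush  M[L0]=63
step 21: P0: load  L0  ⟶  MI  (L0)  txn=∅  M[L0]=63
step 22: P0: store L1 := 24  ⟶  MI  (L1)  txn=BusRdX+Flush  M[L1]=11
step 23: P1: store L0 := 71  ⟶  IM  (L0)  txn=BusRdX+Flush  M[L0]=72
step 24: P0: store L1 := 32  ⟶  MI  (L1)  txn=∅  M[L1]=11
step 25: P1: load  L0  ⟶  IM  (L0)  txn=∅  M[L0]=72
step 26: P0: load  L0  ⟶  SS  (L0)  txn=BusRd+Flush  M[L0]=71

invalidations = 2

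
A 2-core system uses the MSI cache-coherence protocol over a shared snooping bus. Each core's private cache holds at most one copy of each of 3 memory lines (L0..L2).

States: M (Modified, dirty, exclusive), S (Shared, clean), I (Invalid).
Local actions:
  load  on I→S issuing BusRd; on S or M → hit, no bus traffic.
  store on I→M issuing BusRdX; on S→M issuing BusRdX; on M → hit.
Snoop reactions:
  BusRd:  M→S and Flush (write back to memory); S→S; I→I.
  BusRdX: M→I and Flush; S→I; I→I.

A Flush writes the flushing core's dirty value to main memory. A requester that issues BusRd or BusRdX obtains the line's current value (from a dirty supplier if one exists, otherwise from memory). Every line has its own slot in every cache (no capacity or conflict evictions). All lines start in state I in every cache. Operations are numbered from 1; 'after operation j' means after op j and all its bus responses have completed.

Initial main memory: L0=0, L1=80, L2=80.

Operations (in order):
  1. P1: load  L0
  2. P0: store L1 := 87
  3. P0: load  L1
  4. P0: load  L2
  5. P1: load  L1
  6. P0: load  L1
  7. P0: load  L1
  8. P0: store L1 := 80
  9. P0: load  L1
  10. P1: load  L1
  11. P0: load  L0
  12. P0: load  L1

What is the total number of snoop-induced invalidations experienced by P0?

[1] P1: load  L0 | P0:I, P1:S(0) | bus: BusRd
[2] P0: store L1 := 87 | P0:M(87), P1:I | bus: BusRdX
[3] P0: load  L1 | P0:M(87), P1:I | bus: none
[4] P0: load  L2 | P0:S(80), P1:I | bus: BusRd
[5] P1: load  L1 | P0:S(87), P1:S(87) | bus: BusRd,Flush
[6] P0: load  L1 | P0:S(87), P1:S(87) | bus: none
[7] P0: load  L1 | P0:S(87), P1:S(87) | bus: none
[8] P0: store L1 := 80 | P0:M(80), P1:I | bus: BusRdX
[9] P0: load  L1 | P0:M(80), P1:I | bus: none
[10] P1: load  L1 | P0:S(80), P1:S(80) | bus: BusRd,Flush
[11] P0: load  L0 | P0:S(0), P1:S(0) | bus: BusRd
[12] P0: load  L1 | P0:S(80), P1:S(80) | bus: none

invalidations = 0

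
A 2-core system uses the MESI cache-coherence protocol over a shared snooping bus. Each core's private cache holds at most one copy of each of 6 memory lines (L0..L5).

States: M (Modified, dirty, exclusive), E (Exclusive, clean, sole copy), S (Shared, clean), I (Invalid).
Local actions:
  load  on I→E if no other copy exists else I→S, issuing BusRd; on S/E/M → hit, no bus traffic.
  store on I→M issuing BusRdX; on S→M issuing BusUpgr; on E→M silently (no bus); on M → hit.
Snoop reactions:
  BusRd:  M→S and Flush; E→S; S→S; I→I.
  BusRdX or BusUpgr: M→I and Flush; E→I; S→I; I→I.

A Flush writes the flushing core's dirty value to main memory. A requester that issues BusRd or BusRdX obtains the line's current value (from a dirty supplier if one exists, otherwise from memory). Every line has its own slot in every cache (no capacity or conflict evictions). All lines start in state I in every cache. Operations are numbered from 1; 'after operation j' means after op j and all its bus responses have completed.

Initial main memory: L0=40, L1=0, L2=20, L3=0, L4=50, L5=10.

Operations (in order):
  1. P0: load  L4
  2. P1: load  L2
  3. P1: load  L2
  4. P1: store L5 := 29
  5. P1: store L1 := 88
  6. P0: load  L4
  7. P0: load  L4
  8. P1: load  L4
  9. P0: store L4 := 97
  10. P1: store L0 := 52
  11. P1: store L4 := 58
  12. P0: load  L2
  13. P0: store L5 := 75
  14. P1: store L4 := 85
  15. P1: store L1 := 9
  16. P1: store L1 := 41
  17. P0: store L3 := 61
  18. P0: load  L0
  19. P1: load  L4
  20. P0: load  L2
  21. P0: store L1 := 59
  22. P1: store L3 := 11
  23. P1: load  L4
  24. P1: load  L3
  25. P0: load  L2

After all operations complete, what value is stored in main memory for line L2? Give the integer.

memory[L2] = 20

  op1 P0: load  L4 → E/I on L4; bus BusRd; mem=50
  op2 P1: load  L2 → I/E on L2; bus BusRd; mem=20
  op3 P1: load  L2 → I/E on L2; bus (none); mem=20
  op4 P1: store L5 := 29 → I/M on L5; bus BusRdX; mem=10
  op5 P1: store L1 := 88 → I/M on L1; bus BusRdX; mem=0
  op6 P0: load  L4 → E/I on L4; bus (none); mem=50
  op7 P0: load  L4 → E/I on L4; bus (none); mem=50
  op8 P1: load  L4 → S/S on L4; bus BusRd; mem=50
  op9 P0: store L4 := 97 → M/I on L4; bus BusUpgr; mem=50
  op10 P1: store L0 := 52 → I/M on L0; bus BusRdX; mem=40
  op11 P1: store L4 := 58 → I/M on L4; bus BusRdX Flush; mem=97
  op12 P0: load  L2 → S/S on L2; bus BusRd; mem=20
  op13 P0: store L5 := 75 → M/I on L5; bus BusRdX Flush; mem=29
  op14 P1: store L4 := 85 → I/M on L4; bus (none); mem=97
  op15 P1: store L1 := 9 → I/M on L1; bus (none); mem=0
  op16 P1: store L1 := 41 → I/M on L1; bus (none); mem=0
  op17 P0: store L3 := 61 → M/I on L3; bus BusRdX; mem=0
  op18 P0: load  L0 → S/S on L0; bus BusRd Flush; mem=52
  op19 P1: load  L4 → I/M on L4; bus (none); mem=97
  op20 P0: load  L2 → S/S on L2; bus (none); mem=20
  op21 P0: store L1 := 59 → M/I on L1; bus BusRdX Flush; mem=41
  op22 P1: store L3 := 11 → I/M on L3; bus BusRdX Flush; mem=61
  op23 P1: load  L4 → I/M on L4; bus (none); mem=97
  op24 P1: load  L3 → I/M on L3; bus (none); mem=61
  op25 P0: load  L2 → S/S on L2; bus (none); mem=20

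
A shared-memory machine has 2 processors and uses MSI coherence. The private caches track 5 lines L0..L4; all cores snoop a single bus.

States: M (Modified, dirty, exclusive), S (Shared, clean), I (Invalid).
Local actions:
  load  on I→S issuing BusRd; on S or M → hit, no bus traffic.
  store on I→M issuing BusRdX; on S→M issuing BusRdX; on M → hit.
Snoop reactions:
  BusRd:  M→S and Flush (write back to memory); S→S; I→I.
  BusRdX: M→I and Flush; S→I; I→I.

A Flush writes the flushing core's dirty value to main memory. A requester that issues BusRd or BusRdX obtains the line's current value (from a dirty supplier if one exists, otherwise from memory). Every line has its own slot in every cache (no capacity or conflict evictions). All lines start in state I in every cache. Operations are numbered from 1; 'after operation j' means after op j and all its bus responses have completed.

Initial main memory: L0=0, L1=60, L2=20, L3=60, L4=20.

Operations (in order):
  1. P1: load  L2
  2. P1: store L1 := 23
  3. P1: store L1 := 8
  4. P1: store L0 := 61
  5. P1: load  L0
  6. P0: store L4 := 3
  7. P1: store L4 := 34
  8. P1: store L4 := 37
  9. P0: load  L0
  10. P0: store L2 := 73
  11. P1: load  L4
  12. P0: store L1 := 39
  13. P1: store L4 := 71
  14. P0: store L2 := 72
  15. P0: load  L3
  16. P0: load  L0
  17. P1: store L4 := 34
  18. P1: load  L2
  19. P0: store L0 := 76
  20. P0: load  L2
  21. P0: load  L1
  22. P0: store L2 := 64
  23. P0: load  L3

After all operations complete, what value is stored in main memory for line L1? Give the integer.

memory[L1] = 8

step 1: P1: load  L2  ⟶  IS  (L2)  txn=BusRd  M[L2]=20
step 2: P1: store L1 := 23  ⟶  IM  (L1)  txn=BusRdX  M[L1]=60
step 3: P1: store L1 := 8  ⟶  IM  (L1)  txn=∅  M[L1]=60
step 4: P1: store L0 := 61  ⟶  IM  (L0)  txn=BusRdX  M[L0]=0
step 5: P1: load  L0  ⟶  IM  (L0)  txn=∅  M[L0]=0
step 6: P0: store L4 := 3  ⟶  MI  (L4)  txn=BusRdX  M[L4]=20
step 7: P1: store L4 := 34  ⟶  IM  (L4)  txn=BusRdX+Flush  M[L4]=3
step 8: P1: store L4 := 37  ⟶  IM  (L4)  txn=∅  M[L4]=3
step 9: P0: load  L0  ⟶  SS  (L0)  txn=BusRd+Flush  M[L0]=61
step 10: P0: store L2 := 73  ⟶  MI  (L2)  txn=BusRdX  M[L2]=20
step 11: P1: load  L4  ⟶  IM  (L4)  txn=∅  M[L4]=3
step 12: P0: store L1 := 39  ⟶  MI  (L1)  txn=BusRdX+Flush  M[L1]=8
step 13: P1: store L4 := 71  ⟶  IM  (L4)  txn=∅  M[L4]=3
step 14: P0: store L2 := 72  ⟶  MI  (L2)  txn=∅  M[L2]=20
step 15: P0: load  L3  ⟶  SI  (L3)  txn=BusRd  M[L3]=60
step 16: P0: load  L0  ⟶  SS  (L0)  txn=∅  M[L0]=61
step 17: P1: store L4 := 34  ⟶  IM  (L4)  txn=∅  M[L4]=3
step 18: P1: load  L2  ⟶  SS  (L2)  txn=BusRd+Flush  M[L2]=72
step 19: P0: store L0 := 76  ⟶  MI  (L0)  txn=BusRdX  M[L0]=61
step 20: P0: load  L2  ⟶  SS  (L2)  txn=∅  M[L2]=72
step 21: P0: load  L1  ⟶  MI  (L1)  txn=∅  M[L1]=8
step 22: P0: store L2 := 64  ⟶  MI  (L2)  txn=BusRdX  M[L2]=72
step 23: P0: load  L3  ⟶  SI  (L3)  txn=∅  M[L3]=60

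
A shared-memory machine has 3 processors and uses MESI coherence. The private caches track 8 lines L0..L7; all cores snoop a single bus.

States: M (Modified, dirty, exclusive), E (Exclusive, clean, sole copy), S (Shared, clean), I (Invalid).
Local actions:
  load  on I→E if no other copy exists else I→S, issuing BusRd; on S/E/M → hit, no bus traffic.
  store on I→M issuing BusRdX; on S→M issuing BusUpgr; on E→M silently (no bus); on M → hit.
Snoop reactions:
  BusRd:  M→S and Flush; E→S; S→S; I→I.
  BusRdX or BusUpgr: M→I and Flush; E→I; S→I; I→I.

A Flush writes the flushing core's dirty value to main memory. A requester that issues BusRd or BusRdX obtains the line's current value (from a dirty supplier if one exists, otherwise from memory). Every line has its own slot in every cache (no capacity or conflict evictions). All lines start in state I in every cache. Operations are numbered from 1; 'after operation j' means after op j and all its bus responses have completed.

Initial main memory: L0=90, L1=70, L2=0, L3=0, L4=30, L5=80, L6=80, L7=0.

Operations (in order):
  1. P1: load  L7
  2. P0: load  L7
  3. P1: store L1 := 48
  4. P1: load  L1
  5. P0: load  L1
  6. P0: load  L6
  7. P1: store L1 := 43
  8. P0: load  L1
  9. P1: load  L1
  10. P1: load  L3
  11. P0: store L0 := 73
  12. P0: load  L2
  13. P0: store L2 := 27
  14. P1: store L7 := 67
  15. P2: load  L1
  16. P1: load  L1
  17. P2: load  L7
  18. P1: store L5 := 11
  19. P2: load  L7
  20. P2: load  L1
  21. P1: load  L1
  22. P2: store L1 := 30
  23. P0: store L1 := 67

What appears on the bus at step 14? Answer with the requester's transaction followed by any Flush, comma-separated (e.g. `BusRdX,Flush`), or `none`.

1. P1: load  L7  bus=[BusRd]  L7: P0=I P1=E P2=I  mem[L7]=0
2. P0: load  L7  bus=[BusRd]  L7: P0=S P1=S P2=I  mem[L7]=0
3. P1: store L1 := 48  bus=[BusRdX]  L1: P0=I P1=M P2=I  mem[L1]=70
4. P1: load  L1  bus=[-]  L1: P0=I P1=M P2=I  mem[L1]=70
5. P0: load  L1  bus=[BusRd,Flush]  L1: P0=S P1=S P2=I  mem[L1]=48
6. P0: load  L6  bus=[BusRd]  L6: P0=E P1=I P2=I  mem[L6]=80
7. P1: store L1 := 43  bus=[BusUpgr]  L1: P0=I P1=M P2=I  mem[L1]=48
8. P0: load  L1  bus=[BusRd,Flush]  L1: P0=S P1=S P2=I  mem[L1]=43
9. P1: load  L1  bus=[-]  L1: P0=S P1=S P2=I  mem[L1]=43
10. P1: load  L3  bus=[BusRd]  L3: P0=I P1=E P2=I  mem[L3]=0
11. P0: store L0 := 73  bus=[BusRdX]  L0: P0=M P1=I P2=I  mem[L0]=90
12. P0: load  L2  bus=[BusRd]  L2: P0=E P1=I P2=I  mem[L2]=0
13. P0: store L2 := 27  bus=[-]  L2: P0=M P1=I P2=I  mem[L2]=0
14. P1: store L7 := 67  bus=[BusUpgr]  L7: P0=I P1=M P2=I  mem[L7]=0
15. P2: load  L1  bus=[BusRd]  L1: P0=S P1=S P2=S  mem[L1]=43
16. P1: load  L1  bus=[-]  L1: P0=S P1=S P2=S  mem[L1]=43
17. P2: load  L7  bus=[BusRd,Flush]  L7: P0=I P1=S P2=S  mem[L7]=67
18. P1: store L5 := 11  bus=[BusRdX]  L5: P0=I P1=M P2=I  mem[L5]=80
19. P2: load  L7  bus=[-]  L7: P0=I P1=S P2=S  mem[L7]=67
20. P2: load  L1  bus=[-]  L1: P0=S P1=S P2=S  mem[L1]=43
21. P1: load  L1  bus=[-]  L1: P0=S P1=S P2=S  mem[L1]=43
22. P2: store L1 := 30  bus=[BusUpgr]  L1: P0=I P1=I P2=M  mem[L1]=43
23. P0: store L1 := 67  bus=[BusRdX,Flush]  L1: P0=M P1=I P2=I  mem[L1]=30

bus = BusUpgr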